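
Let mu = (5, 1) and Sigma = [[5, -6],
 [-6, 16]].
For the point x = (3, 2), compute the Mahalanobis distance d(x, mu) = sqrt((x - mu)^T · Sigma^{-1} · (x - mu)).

Step 1 — centre the observation: (x - mu) = (-2, 1).

Step 2 — invert Sigma. det(Sigma) = 5·16 - (-6)² = 44.
  Sigma^{-1} = (1/det) · [[d, -b], [-b, a]] = [[0.3636, 0.1364],
 [0.1364, 0.1136]].

Step 3 — form the quadratic (x - mu)^T · Sigma^{-1} · (x - mu):
  Sigma^{-1} · (x - mu) = (-0.5909, -0.1591).
  (x - mu)^T · [Sigma^{-1} · (x - mu)] = (-2)·(-0.5909) + (1)·(-0.1591) = 1.0227.

Step 4 — take square root: d = √(1.0227) ≈ 1.0113.

d(x, mu) = √(1.0227) ≈ 1.0113


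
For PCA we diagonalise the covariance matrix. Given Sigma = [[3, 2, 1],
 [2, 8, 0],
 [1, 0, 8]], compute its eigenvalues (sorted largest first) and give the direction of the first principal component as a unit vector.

Step 1 — characteristic polynomial p(λ) = det(λI - Sigma) = λ³ - tr·λ² + c_1·λ - det, where tr = trace, c_1 = sum of the principal 2×2 minors, det = det(Sigma):
  tr = 3 + 8 + 8 = 19,
  c_1 = (3·8 - (2)²) + (3·8 - (1)²) + (8·8 - (0)²) = 20 + 23 + 64 = 107,
  det = 3·(8·8 - (0)²) - (2)·((2)·8 - (0)·(1)) + (1)·((2)·(0) - 8·(1)) = 3·(64) - (2)·(16) + (1)·(-8) = 152.
  So p(λ) = λ³ - 19λ² + 107λ - 152.
Step 2 — look for an integer root (rational root theorem: any rational root is an integer divisor of 152). Testing λ = 8:
  p(8) = 512 - 1216 + 856 - 152 = 0  ✓
  Dividing out (λ - 8): p(λ) = (λ - 8)(λ² - 11λ + 19).
Step 3 — remaining eigenvalues from the quadratic λ² - 11λ + 19 = 0:
  Δ = 11² - 4·19 = 121 - 76 = 45,  λ = (11 ± √45)/2 = (11 ± 6.7082)/2 ≈ 8.8541 or 2.1459.
  Sorted: λ_1 = 8.8541,  λ_2 = 8,  λ_3 = 2.1459  (check: sum = 19 = tr ✓).

Step 4 — unit eigenvector for λ_1 ≈ 8.8541: v spans the null space of (Sigma - λ_1 I), whose rows are
  r_1 = (-5.8541, 2, 1),  r_2 = (2, -0.8541, 0),  r_3 = (1, 0, -0.8541).
  v is orthogonal to every row, so take v ∝ r_1 × r_2 = ((2)·(0) - (1)·(-0.8541), (1)·(2) - (-5.8541)·(0), (-5.8541)·(-0.8541) - (2)·(2)) ≈ (0.8541, 2, 1).
  Let u = (0.8541, 2, 1).
  ||u|| = √((0.8541)² + (2)² + (1)²) = √(5.7295) ≈ 2.3936,  v_1 = u/||u|| ≈ (0.3568, 0.8355, 0.4178) (||v_1|| = 1).

λ_1 = 8.8541,  λ_2 = 8,  λ_3 = 2.1459;  v_1 ≈ (0.3568, 0.8355, 0.4178)


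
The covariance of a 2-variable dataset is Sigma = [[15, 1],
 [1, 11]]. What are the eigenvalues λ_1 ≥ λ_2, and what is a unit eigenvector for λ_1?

Step 1 — characteristic polynomial of 2×2 Sigma:
  det(Sigma - λI) = λ² - trace · λ + det = 0.
  trace = 15 + 11 = 26, det = 15·11 - (1)² = 164.
Step 2 — discriminant:
  Δ = trace² - 4·det = 676 - 656 = 20.
Step 3 — eigenvalues:
  λ = (trace ± √Δ)/2 = (26 ± 4.4721)/2,
  λ_1 = 15.2361,  λ_2 = 10.7639.

Step 4 — unit eigenvector for λ_1: solve (Sigma - λ_1 I)v = 0. First row:
  (15 - 15.2361)·v_x + (1)·v_y = 0, i.e. (-0.2361)·v_x + (1)·v_y = 0,
  so v ∝ (b, λ_1 - a) = (1, 0.2361) = u.
  ||u|| = √((1)² + (0.2361)²) = √(1.0557) ≈ 1.0275,
  v_1 = u/||u|| ≈ (0.9732, 0.2298) (||v_1|| = 1).

λ_1 = 15.2361,  λ_2 = 10.7639;  v_1 ≈ (0.9732, 0.2298)


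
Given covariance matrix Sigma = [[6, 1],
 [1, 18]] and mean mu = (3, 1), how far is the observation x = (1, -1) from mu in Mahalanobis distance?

Step 1 — centre the observation: (x - mu) = (-2, -2).

Step 2 — invert Sigma. det(Sigma) = 6·18 - (1)² = 107.
  Sigma^{-1} = (1/det) · [[d, -b], [-b, a]] = [[0.1682, -0.0093],
 [-0.0093, 0.0561]].

Step 3 — form the quadratic (x - mu)^T · Sigma^{-1} · (x - mu):
  Sigma^{-1} · (x - mu) = (-0.3178, -0.0935).
  (x - mu)^T · [Sigma^{-1} · (x - mu)] = (-2)·(-0.3178) + (-2)·(-0.0935) = 0.8224.

Step 4 — take square root: d = √(0.8224) ≈ 0.9069.

d(x, mu) = √(0.8224) ≈ 0.9069


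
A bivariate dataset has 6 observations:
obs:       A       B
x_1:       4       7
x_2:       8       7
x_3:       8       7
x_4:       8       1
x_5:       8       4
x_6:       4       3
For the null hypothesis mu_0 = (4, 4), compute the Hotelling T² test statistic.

Step 1 — sample mean vector:
  mean(A) = (4 + 8 + 8 + 8 + 8 + 4) / 6 = 40/6 = 6.6667
  mean(B) = (7 + 7 + 7 + 1 + 4 + 3) / 6 = 29/6 = 4.8333
  x̄ = (6.6667, 4.8333),  deviation x̄ - mu_0 = (6.6667, 4.8333) - (4, 4) = (2.6667, 0.8333).

Step 2 — sample covariance matrix, S[i,j] = (1/(n-1)) · Σ_k (x_{k,i} - mean_i) · (x_{k,j} - mean_j), divisor n-1 = 5:
  S[A,A] = ((-2.6667)·(-2.6667) + (1.3333)·(1.3333) + (1.3333)·(1.3333) + (1.3333)·(1.3333) + (1.3333)·(1.3333) + (-2.6667)·(-2.6667)) / 5 = 21.3333/5 = 4.2667
  S[A,B] = ((-2.6667)·(2.1667) + (1.3333)·(2.1667) + (1.3333)·(2.1667) + (1.3333)·(-3.8333) + (1.3333)·(-0.8333) + (-2.6667)·(-1.8333)) / 5 = -1.3333/5 = -0.2667
  S[B,B] = ((2.1667)·(2.1667) + (2.1667)·(2.1667) + (2.1667)·(2.1667) + (-3.8333)·(-3.8333) + (-0.8333)·(-0.8333) + (-1.8333)·(-1.8333)) / 5 = 32.8333/5 = 6.5667
  S = [[4.2667, -0.2667],
 [-0.2667, 6.5667]].

Step 3 — invert S. det(S) = 4.2667·6.5667 - (-0.2667)² = 27.9467.
  S^{-1} = (1/det) · [[d, -b], [-b, a]] = [[0.235, 0.0095],
 [0.0095, 0.1527]].

Step 4 — quadratic form (x̄ - mu_0)^T · S^{-1} · (x̄ - mu_0):
  S^{-1} · (x̄ - mu_0) = (0.6345, 0.1527),
  (x̄ - mu_0)^T · [...] = (2.6667)·(0.6345) + (0.8333)·(0.1527) = 1.8193.

Step 5 — scale by n: T² = 6 · 1.8193 = 10.916.

T² ≈ 10.916


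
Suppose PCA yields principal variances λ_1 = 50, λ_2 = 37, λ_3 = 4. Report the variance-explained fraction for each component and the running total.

Step 1 — total variance = trace(Sigma) = Σ λ_i = 50 + 37 + 4 = 91.

Step 2 — fraction explained by component i = λ_i / Σ λ:
  PC1: 50/91 = 0.5495
  PC2: 37/91 = 0.4066
  PC3: 4/91 = 0.044

Step 3 — cumulative fraction after k components = (λ_1 + ... + λ_k) / Σ λ:
  k = 1: 50/91 = 0.5495
  k = 2: (50 + 37)/91 = 87/91 = 0.956
  k = 3: (50 + 37 + 4)/91 = 91/91 = 1

Summary (fraction, with percent):

explained: PC1 0.5495 (54.95%), PC2 0.4066 (40.66%), PC3 0.044 (4.4%);  cumulative: 0.5495, 0.956, 1


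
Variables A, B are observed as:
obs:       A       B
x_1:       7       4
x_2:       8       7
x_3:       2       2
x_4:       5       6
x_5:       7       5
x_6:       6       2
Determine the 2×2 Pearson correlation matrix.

Step 1 — column means:
  mean(A) = (7 + 8 + 2 + 5 + 7 + 6) / 6 = 35/6 = 5.8333
  mean(B) = (4 + 7 + 2 + 6 + 5 + 2) / 6 = 26/6 = 4.3333

Step 2 — sample variances and covariances s[i,j] = (1/(n-1)) · Σ_k (x_{k,i} - mean_i) · (x_{k,j} - mean_j), with n-1 = 5:
  s[A,A] = ((1.1667)·(1.1667) + (2.1667)·(2.1667) + (-3.8333)·(-3.8333) + (-0.8333)·(-0.8333) + (1.1667)·(1.1667) + (0.1667)·(0.1667)) / 5 = 22.8333/5 = 4.5667
  s[A,B] = ((1.1667)·(-0.3333) + (2.1667)·(2.6667) + (-3.8333)·(-2.3333) + (-0.8333)·(1.6667) + (1.1667)·(0.6667) + (0.1667)·(-2.3333)) / 5 = 13.3333/5 = 2.6667
  s[B,B] = ((-0.3333)·(-0.3333) + (2.6667)·(2.6667) + (-2.3333)·(-2.3333) + (1.6667)·(1.6667) + (0.6667)·(0.6667) + (-2.3333)·(-2.3333)) / 5 = 21.3333/5 = 4.2667
  Sample standard deviations s_i = √(s[i,i]):
  s(A) = √(4.5667) = 2.137
  s(B) = √(4.2667) = 2.0656

Step 3 — r_{ij} = s_{ij} / (s_i · s_j):
  r[A,A] = 1 (diagonal).
  r[A,B] = 2.6667 / (2.137 · 2.0656) = 2.6667 / 4.4141 = 0.6041
  r[B,B] = 1 (diagonal).

R is symmetric with unit diagonal. Assembling:

R = [[1, 0.6041],
 [0.6041, 1]]


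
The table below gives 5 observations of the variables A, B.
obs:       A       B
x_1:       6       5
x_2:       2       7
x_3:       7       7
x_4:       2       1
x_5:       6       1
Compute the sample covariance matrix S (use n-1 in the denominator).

Step 1 — column means:
  mean(A) = (6 + 2 + 7 + 2 + 6) / 5 = 23/5 = 4.6
  mean(B) = (5 + 7 + 7 + 1 + 1) / 5 = 21/5 = 4.2

Step 2 — sample covariance S[i,j] = (1/(n-1)) · Σ_k (x_{k,i} - mean_i) · (x_{k,j} - mean_j), with n-1 = 4.
  S[A,A] = ((1.4)·(1.4) + (-2.6)·(-2.6) + (2.4)·(2.4) + (-2.6)·(-2.6) + (1.4)·(1.4)) / 4 = 23.2/4 = 5.8
  S[A,B] = ((1.4)·(0.8) + (-2.6)·(2.8) + (2.4)·(2.8) + (-2.6)·(-3.2) + (1.4)·(-3.2)) / 4 = 4.4/4 = 1.1
  S[B,B] = ((0.8)·(0.8) + (2.8)·(2.8) + (2.8)·(2.8) + (-3.2)·(-3.2) + (-3.2)·(-3.2)) / 4 = 36.8/4 = 9.2

S is symmetric (S[j,i] = S[i,j]). Assembling:

S = [[5.8, 1.1],
 [1.1, 9.2]]


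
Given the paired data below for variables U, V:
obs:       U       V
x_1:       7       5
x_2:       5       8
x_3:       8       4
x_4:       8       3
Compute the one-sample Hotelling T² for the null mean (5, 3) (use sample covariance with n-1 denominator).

Step 1 — sample mean vector:
  mean(U) = (7 + 5 + 8 + 8) / 4 = 28/4 = 7
  mean(V) = (5 + 8 + 4 + 3) / 4 = 20/4 = 5
  x̄ = (7, 5),  deviation x̄ - mu_0 = (7, 5) - (5, 3) = (2, 2).

Step 2 — sample covariance matrix, S[i,j] = (1/(n-1)) · Σ_k (x_{k,i} - mean_i) · (x_{k,j} - mean_j), divisor n-1 = 3:
  S[U,U] = ((0)·(0) + (-2)·(-2) + (1)·(1) + (1)·(1)) / 3 = 6/3 = 2
  S[U,V] = ((0)·(0) + (-2)·(3) + (1)·(-1) + (1)·(-2)) / 3 = -9/3 = -3
  S[V,V] = ((0)·(0) + (3)·(3) + (-1)·(-1) + (-2)·(-2)) / 3 = 14/3 = 4.6667
  S = [[2, -3],
 [-3, 4.6667]].

Step 3 — invert S. det(S) = 2·4.6667 - (-3)² = 0.3333.
  S^{-1} = (1/det) · [[d, -b], [-b, a]] = [[14, 9],
 [9, 6]].

Step 4 — quadratic form (x̄ - mu_0)^T · S^{-1} · (x̄ - mu_0):
  S^{-1} · (x̄ - mu_0) = (46, 30),
  (x̄ - mu_0)^T · [...] = (2)·(46) + (2)·(30) = 152.

Step 5 — scale by n: T² = 4 · 152 = 608.

T² ≈ 608


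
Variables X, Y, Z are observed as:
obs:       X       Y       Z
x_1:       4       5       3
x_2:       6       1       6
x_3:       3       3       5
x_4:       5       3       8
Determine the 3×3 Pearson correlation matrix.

Step 1 — column means:
  mean(X) = (4 + 6 + 3 + 5) / 4 = 18/4 = 4.5
  mean(Y) = (5 + 1 + 3 + 3) / 4 = 12/4 = 3
  mean(Z) = (3 + 6 + 5 + 8) / 4 = 22/4 = 5.5

Step 2 — sample variances and covariances s[i,j] = (1/(n-1)) · Σ_k (x_{k,i} - mean_i) · (x_{k,j} - mean_j), with n-1 = 3:
  s[X,X] = ((-0.5)·(-0.5) + (1.5)·(1.5) + (-1.5)·(-1.5) + (0.5)·(0.5)) / 3 = 5/3 = 1.6667
  s[X,Y] = ((-0.5)·(2) + (1.5)·(-2) + (-1.5)·(0) + (0.5)·(0)) / 3 = -4/3 = -1.3333
  s[X,Z] = ((-0.5)·(-2.5) + (1.5)·(0.5) + (-1.5)·(-0.5) + (0.5)·(2.5)) / 3 = 4/3 = 1.3333
  s[Y,Y] = ((2)·(2) + (-2)·(-2) + (0)·(0) + (0)·(0)) / 3 = 8/3 = 2.6667
  s[Y,Z] = ((2)·(-2.5) + (-2)·(0.5) + (0)·(-0.5) + (0)·(2.5)) / 3 = -6/3 = -2
  s[Z,Z] = ((-2.5)·(-2.5) + (0.5)·(0.5) + (-0.5)·(-0.5) + (2.5)·(2.5)) / 3 = 13/3 = 4.3333
  Sample standard deviations s_i = √(s[i,i]):
  s(X) = √(1.6667) = 1.291
  s(Y) = √(2.6667) = 1.633
  s(Z) = √(4.3333) = 2.0817

Step 3 — r_{ij} = s_{ij} / (s_i · s_j):
  r[X,X] = 1 (diagonal).
  r[X,Y] = -1.3333 / (1.291 · 1.633) = -1.3333 / 2.1082 = -0.6325
  r[X,Z] = 1.3333 / (1.291 · 2.0817) = 1.3333 / 2.6874 = 0.4961
  r[Y,Y] = 1 (diagonal).
  r[Y,Z] = -2 / (1.633 · 2.0817) = -2 / 3.3993 = -0.5883
  r[Z,Z] = 1 (diagonal).

R is symmetric with unit diagonal. Assembling:

R = [[1, -0.6325, 0.4961],
 [-0.6325, 1, -0.5883],
 [0.4961, -0.5883, 1]]


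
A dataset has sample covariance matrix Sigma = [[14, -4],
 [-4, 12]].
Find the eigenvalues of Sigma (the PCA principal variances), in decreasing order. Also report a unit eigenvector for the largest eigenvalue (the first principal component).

Step 1 — characteristic polynomial of 2×2 Sigma:
  det(Sigma - λI) = λ² - trace · λ + det = 0.
  trace = 14 + 12 = 26, det = 14·12 - (-4)² = 152.
Step 2 — discriminant:
  Δ = trace² - 4·det = 676 - 608 = 68.
Step 3 — eigenvalues:
  λ = (trace ± √Δ)/2 = (26 ± 8.2462)/2,
  λ_1 = 17.1231,  λ_2 = 8.8769.

Step 4 — unit eigenvector for λ_1: solve (Sigma - λ_1 I)v = 0. First row:
  (14 - 17.1231)·v_x + (-4)·v_y = 0, i.e. (-3.1231)·v_x + (-4)·v_y = 0,
  so v ∝ (b, λ_1 - a) = (-4, 3.1231); multiply by -1 so the first entry is positive: u = (4, -3.1231).
  ||u|| = √((4)² + (-3.1231)²) = √(25.7538) ≈ 5.0748,
  v_1 = u/||u|| ≈ (0.7882, -0.6154) (||v_1|| = 1).

λ_1 = 17.1231,  λ_2 = 8.8769;  v_1 ≈ (0.7882, -0.6154)


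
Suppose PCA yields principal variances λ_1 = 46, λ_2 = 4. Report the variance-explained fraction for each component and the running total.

Step 1 — total variance = trace(Sigma) = Σ λ_i = 46 + 4 = 50.

Step 2 — fraction explained by component i = λ_i / Σ λ:
  PC1: 46/50 = 0.92
  PC2: 4/50 = 0.08

Step 3 — cumulative fraction after k components = (λ_1 + ... + λ_k) / Σ λ:
  k = 1: 46/50 = 0.92
  k = 2: (46 + 4)/50 = 50/50 = 1

Summary (fraction, with percent):

explained: PC1 0.92 (92%), PC2 0.08 (8%);  cumulative: 0.92, 1


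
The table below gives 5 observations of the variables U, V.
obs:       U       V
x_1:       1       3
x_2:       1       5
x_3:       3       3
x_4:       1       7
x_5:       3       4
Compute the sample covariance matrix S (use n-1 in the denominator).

Step 1 — column means:
  mean(U) = (1 + 1 + 3 + 1 + 3) / 5 = 9/5 = 1.8
  mean(V) = (3 + 5 + 3 + 7 + 4) / 5 = 22/5 = 4.4

Step 2 — sample covariance S[i,j] = (1/(n-1)) · Σ_k (x_{k,i} - mean_i) · (x_{k,j} - mean_j), with n-1 = 4.
  S[U,U] = ((-0.8)·(-0.8) + (-0.8)·(-0.8) + (1.2)·(1.2) + (-0.8)·(-0.8) + (1.2)·(1.2)) / 4 = 4.8/4 = 1.2
  S[U,V] = ((-0.8)·(-1.4) + (-0.8)·(0.6) + (1.2)·(-1.4) + (-0.8)·(2.6) + (1.2)·(-0.4)) / 4 = -3.6/4 = -0.9
  S[V,V] = ((-1.4)·(-1.4) + (0.6)·(0.6) + (-1.4)·(-1.4) + (2.6)·(2.6) + (-0.4)·(-0.4)) / 4 = 11.2/4 = 2.8

S is symmetric (S[j,i] = S[i,j]). Assembling:

S = [[1.2, -0.9],
 [-0.9, 2.8]]


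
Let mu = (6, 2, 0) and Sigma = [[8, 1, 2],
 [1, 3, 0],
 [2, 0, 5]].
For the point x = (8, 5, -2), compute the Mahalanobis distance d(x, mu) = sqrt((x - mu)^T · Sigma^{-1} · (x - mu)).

Step 1 — centre the observation: (x - mu) = (2, 3, -2).

Step 2 — invert Sigma (cofactor / det for 3×3, or solve directly):
  Sigma^{-1} = [[0.1456, -0.0485, -0.0583],
 [-0.0485, 0.3495, 0.0194],
 [-0.0583, 0.0194, 0.2233]].

Step 3 — form the quadratic (x - mu)^T · Sigma^{-1} · (x - mu):
  Sigma^{-1} · (x - mu) = (0.2621, 0.9126, -0.5049).
  (x - mu)^T · [Sigma^{-1} · (x - mu)] = (2)·(0.2621) + (3)·(0.9126) + (-2)·(-0.5049) = 4.2718.

Step 4 — take square root: d = √(4.2718) ≈ 2.0668.

d(x, mu) = √(4.2718) ≈ 2.0668


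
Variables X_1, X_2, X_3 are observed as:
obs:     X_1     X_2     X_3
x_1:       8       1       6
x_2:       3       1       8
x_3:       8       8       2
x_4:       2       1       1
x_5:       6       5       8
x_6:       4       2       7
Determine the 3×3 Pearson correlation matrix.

Step 1 — column means:
  mean(X_1) = (8 + 3 + 8 + 2 + 6 + 4) / 6 = 31/6 = 5.1667
  mean(X_2) = (1 + 1 + 8 + 1 + 5 + 2) / 6 = 18/6 = 3
  mean(X_3) = (6 + 8 + 2 + 1 + 8 + 7) / 6 = 32/6 = 5.3333

Step 2 — sample variances and covariances s[i,j] = (1/(n-1)) · Σ_k (x_{k,i} - mean_i) · (x_{k,j} - mean_j), with n-1 = 5:
  s[X_1,X_1] = ((2.8333)·(2.8333) + (-2.1667)·(-2.1667) + (2.8333)·(2.8333) + (-3.1667)·(-3.1667) + (0.8333)·(0.8333) + (-1.1667)·(-1.1667)) / 5 = 32.8333/5 = 6.5667
  s[X_1,X_2] = ((2.8333)·(-2) + (-2.1667)·(-2) + (2.8333)·(5) + (-3.1667)·(-2) + (0.8333)·(2) + (-1.1667)·(-1)) / 5 = 22/5 = 4.4
  s[X_1,X_3] = ((2.8333)·(0.6667) + (-2.1667)·(2.6667) + (2.8333)·(-3.3333) + (-3.1667)·(-4.3333) + (0.8333)·(2.6667) + (-1.1667)·(1.6667)) / 5 = 0.6667/5 = 0.1333
  s[X_2,X_2] = ((-2)·(-2) + (-2)·(-2) + (5)·(5) + (-2)·(-2) + (2)·(2) + (-1)·(-1)) / 5 = 42/5 = 8.4
  s[X_2,X_3] = ((-2)·(0.6667) + (-2)·(2.6667) + (5)·(-3.3333) + (-2)·(-4.3333) + (2)·(2.6667) + (-1)·(1.6667)) / 5 = -11/5 = -2.2
  s[X_3,X_3] = ((0.6667)·(0.6667) + (2.6667)·(2.6667) + (-3.3333)·(-3.3333) + (-4.3333)·(-4.3333) + (2.6667)·(2.6667) + (1.6667)·(1.6667)) / 5 = 47.3333/5 = 9.4667
  Sample standard deviations s_i = √(s[i,i]):
  s(X_1) = √(6.5667) = 2.5626
  s(X_2) = √(8.4) = 2.8983
  s(X_3) = √(9.4667) = 3.0768

Step 3 — r_{ij} = s_{ij} / (s_i · s_j):
  r[X_1,X_1] = 1 (diagonal).
  r[X_1,X_2] = 4.4 / (2.5626 · 2.8983) = 4.4 / 7.427 = 0.5924
  r[X_1,X_3] = 0.1333 / (2.5626 · 3.0768) = 0.1333 / 7.8844 = 0.0169
  r[X_2,X_2] = 1 (diagonal).
  r[X_2,X_3] = -2.2 / (2.8983 · 3.0768) = -2.2 / 8.9174 = -0.2467
  r[X_3,X_3] = 1 (diagonal).

R is symmetric with unit diagonal. Assembling:

R = [[1, 0.5924, 0.0169],
 [0.5924, 1, -0.2467],
 [0.0169, -0.2467, 1]]


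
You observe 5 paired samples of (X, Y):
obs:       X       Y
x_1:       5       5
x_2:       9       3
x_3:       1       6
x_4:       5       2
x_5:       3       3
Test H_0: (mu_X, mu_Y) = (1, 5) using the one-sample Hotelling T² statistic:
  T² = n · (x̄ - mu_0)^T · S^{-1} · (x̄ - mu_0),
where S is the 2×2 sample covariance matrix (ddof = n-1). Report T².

Step 1 — sample mean vector:
  mean(X) = (5 + 9 + 1 + 5 + 3) / 5 = 23/5 = 4.6
  mean(Y) = (5 + 3 + 6 + 2 + 3) / 5 = 19/5 = 3.8
  x̄ = (4.6, 3.8),  deviation x̄ - mu_0 = (4.6, 3.8) - (1, 5) = (3.6, -1.2).

Step 2 — sample covariance matrix, S[i,j] = (1/(n-1)) · Σ_k (x_{k,i} - mean_i) · (x_{k,j} - mean_j), divisor n-1 = 4:
  S[X,X] = ((0.4)·(0.4) + (4.4)·(4.4) + (-3.6)·(-3.6) + (0.4)·(0.4) + (-1.6)·(-1.6)) / 4 = 35.2/4 = 8.8
  S[X,Y] = ((0.4)·(1.2) + (4.4)·(-0.8) + (-3.6)·(2.2) + (0.4)·(-1.8) + (-1.6)·(-0.8)) / 4 = -10.4/4 = -2.6
  S[Y,Y] = ((1.2)·(1.2) + (-0.8)·(-0.8) + (2.2)·(2.2) + (-1.8)·(-1.8) + (-0.8)·(-0.8)) / 4 = 10.8/4 = 2.7
  S = [[8.8, -2.6],
 [-2.6, 2.7]].

Step 3 — invert S. det(S) = 8.8·2.7 - (-2.6)² = 17.
  S^{-1} = (1/det) · [[d, -b], [-b, a]] = [[0.1588, 0.1529],
 [0.1529, 0.5176]].

Step 4 — quadratic form (x̄ - mu_0)^T · S^{-1} · (x̄ - mu_0):
  S^{-1} · (x̄ - mu_0) = (0.3882, -0.0706),
  (x̄ - mu_0)^T · [...] = (3.6)·(0.3882) + (-1.2)·(-0.0706) = 1.4824.

Step 5 — scale by n: T² = 5 · 1.4824 = 7.4118.

T² ≈ 7.4118


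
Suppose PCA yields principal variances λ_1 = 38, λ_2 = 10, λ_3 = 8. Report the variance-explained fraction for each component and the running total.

Step 1 — total variance = trace(Sigma) = Σ λ_i = 38 + 10 + 8 = 56.

Step 2 — fraction explained by component i = λ_i / Σ λ:
  PC1: 38/56 = 0.6786
  PC2: 10/56 = 0.1786
  PC3: 8/56 = 0.1429

Step 3 — cumulative fraction after k components = (λ_1 + ... + λ_k) / Σ λ:
  k = 1: 38/56 = 0.6786
  k = 2: (38 + 10)/56 = 48/56 = 0.8571
  k = 3: (38 + 10 + 8)/56 = 56/56 = 1

Summary (fraction, with percent):

explained: PC1 0.6786 (67.86%), PC2 0.1786 (17.86%), PC3 0.1429 (14.29%);  cumulative: 0.6786, 0.8571, 1


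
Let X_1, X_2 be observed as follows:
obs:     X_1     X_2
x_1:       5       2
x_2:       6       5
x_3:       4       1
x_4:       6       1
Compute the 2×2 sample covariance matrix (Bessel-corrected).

Step 1 — column means:
  mean(X_1) = (5 + 6 + 4 + 6) / 4 = 21/4 = 5.25
  mean(X_2) = (2 + 5 + 1 + 1) / 4 = 9/4 = 2.25

Step 2 — sample covariance S[i,j] = (1/(n-1)) · Σ_k (x_{k,i} - mean_i) · (x_{k,j} - mean_j), with n-1 = 3.
  S[X_1,X_1] = ((-0.25)·(-0.25) + (0.75)·(0.75) + (-1.25)·(-1.25) + (0.75)·(0.75)) / 3 = 2.75/3 = 0.9167
  S[X_1,X_2] = ((-0.25)·(-0.25) + (0.75)·(2.75) + (-1.25)·(-1.25) + (0.75)·(-1.25)) / 3 = 2.75/3 = 0.9167
  S[X_2,X_2] = ((-0.25)·(-0.25) + (2.75)·(2.75) + (-1.25)·(-1.25) + (-1.25)·(-1.25)) / 3 = 10.75/3 = 3.5833

S is symmetric (S[j,i] = S[i,j]). Assembling:

S = [[0.9167, 0.9167],
 [0.9167, 3.5833]]


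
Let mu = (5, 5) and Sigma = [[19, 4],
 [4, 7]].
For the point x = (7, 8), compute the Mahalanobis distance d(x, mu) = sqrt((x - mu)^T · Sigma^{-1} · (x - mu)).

Step 1 — centre the observation: (x - mu) = (2, 3).

Step 2 — invert Sigma. det(Sigma) = 19·7 - (4)² = 117.
  Sigma^{-1} = (1/det) · [[d, -b], [-b, a]] = [[0.0598, -0.0342],
 [-0.0342, 0.1624]].

Step 3 — form the quadratic (x - mu)^T · Sigma^{-1} · (x - mu):
  Sigma^{-1} · (x - mu) = (0.0171, 0.4188).
  (x - mu)^T · [Sigma^{-1} · (x - mu)] = (2)·(0.0171) + (3)·(0.4188) = 1.2906.

Step 4 — take square root: d = √(1.2906) ≈ 1.136.

d(x, mu) = √(1.2906) ≈ 1.136


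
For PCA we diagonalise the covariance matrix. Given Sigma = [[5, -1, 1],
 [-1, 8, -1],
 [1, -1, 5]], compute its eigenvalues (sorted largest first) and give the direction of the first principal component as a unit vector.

Step 1 — characteristic polynomial p(λ) = det(λI - Sigma) = λ³ - tr·λ² + c_1·λ - det, where tr = trace, c_1 = sum of the principal 2×2 minors, det = det(Sigma):
  tr = 5 + 8 + 5 = 18,
  c_1 = (5·8 - (-1)²) + (5·5 - (1)²) + (8·5 - (-1)²) = 39 + 24 + 39 = 102,
  det = 5·(8·5 - (-1)²) - (-1)·((-1)·5 - (-1)·(1)) + (1)·((-1)·(-1) - 8·(1)) = 5·(39) - (-1)·(-4) + (1)·(-7) = 184.
  So p(λ) = λ³ - 18λ² + 102λ - 184.
Step 2 — look for an integer root (rational root theorem: any rational root is an integer divisor of 184). Testing λ = 4:
  p(4) = 64 - 288 + 408 - 184 = 0  ✓
  Dividing out (λ - 4): p(λ) = (λ - 4)(λ² - 14λ + 46).
Step 3 — remaining eigenvalues from the quadratic λ² - 14λ + 46 = 0:
  Δ = 14² - 4·46 = 196 - 184 = 12,  λ = (14 ± √12)/2 = (14 ± 3.4641)/2 ≈ 8.7321 or 5.2679.
  Sorted: λ_1 = 8.7321,  λ_2 = 5.2679,  λ_3 = 4  (check: sum = 18 = tr ✓).

Step 4 — unit eigenvector for λ_1 ≈ 8.7321: v spans the null space of (Sigma - λ_1 I), whose rows are
  r_1 = (-3.7321, -1, 1),  r_2 = (-1, -0.7321, -1),  r_3 = (1, -1, -3.7321).
  v is orthogonal to every row, so take v ∝ r_1 × r_2 = ((-1)·(-1) - (1)·(-0.7321), (1)·(-1) - (-3.7321)·(-1), (-3.7321)·(-0.7321) - (-1)·(-1)) ≈ (1.7321, -4.7321, 1.7321).
  Let u = (1.7321, -4.7321, 1.7321).
  ||u|| = √((1.7321)² + (-4.7321)² + (1.7321)²) = √(28.3923) ≈ 5.3284,  v_1 = u/||u|| ≈ (0.3251, -0.8881, 0.3251) (||v_1|| = 1).

λ_1 = 8.7321,  λ_2 = 5.2679,  λ_3 = 4;  v_1 ≈ (0.3251, -0.8881, 0.3251)


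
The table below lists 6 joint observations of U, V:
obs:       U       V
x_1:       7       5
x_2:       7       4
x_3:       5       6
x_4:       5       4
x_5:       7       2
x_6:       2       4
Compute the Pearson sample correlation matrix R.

Step 1 — column means:
  mean(U) = (7 + 7 + 5 + 5 + 7 + 2) / 6 = 33/6 = 5.5
  mean(V) = (5 + 4 + 6 + 4 + 2 + 4) / 6 = 25/6 = 4.1667

Step 2 — sample variances and covariances s[i,j] = (1/(n-1)) · Σ_k (x_{k,i} - mean_i) · (x_{k,j} - mean_j), with n-1 = 5:
  s[U,U] = ((1.5)·(1.5) + (1.5)·(1.5) + (-0.5)·(-0.5) + (-0.5)·(-0.5) + (1.5)·(1.5) + (-3.5)·(-3.5)) / 5 = 19.5/5 = 3.9
  s[U,V] = ((1.5)·(0.8333) + (1.5)·(-0.1667) + (-0.5)·(1.8333) + (-0.5)·(-0.1667) + (1.5)·(-2.1667) + (-3.5)·(-0.1667)) / 5 = -2.5/5 = -0.5
  s[V,V] = ((0.8333)·(0.8333) + (-0.1667)·(-0.1667) + (1.8333)·(1.8333) + (-0.1667)·(-0.1667) + (-2.1667)·(-2.1667) + (-0.1667)·(-0.1667)) / 5 = 8.8333/5 = 1.7667
  Sample standard deviations s_i = √(s[i,i]):
  s(U) = √(3.9) = 1.9748
  s(V) = √(1.7667) = 1.3292

Step 3 — r_{ij} = s_{ij} / (s_i · s_j):
  r[U,U] = 1 (diagonal).
  r[U,V] = -0.5 / (1.9748 · 1.3292) = -0.5 / 2.6249 = -0.1905
  r[V,V] = 1 (diagonal).

R is symmetric with unit diagonal. Assembling:

R = [[1, -0.1905],
 [-0.1905, 1]]


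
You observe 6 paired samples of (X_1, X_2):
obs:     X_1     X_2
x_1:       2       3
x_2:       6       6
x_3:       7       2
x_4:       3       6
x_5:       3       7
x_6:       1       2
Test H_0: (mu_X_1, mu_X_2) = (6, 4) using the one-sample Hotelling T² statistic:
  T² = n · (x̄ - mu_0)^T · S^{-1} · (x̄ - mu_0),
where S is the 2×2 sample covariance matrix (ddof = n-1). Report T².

Step 1 — sample mean vector:
  mean(X_1) = (2 + 6 + 7 + 3 + 3 + 1) / 6 = 22/6 = 3.6667
  mean(X_2) = (3 + 6 + 2 + 6 + 7 + 2) / 6 = 26/6 = 4.3333
  x̄ = (3.6667, 4.3333),  deviation x̄ - mu_0 = (3.6667, 4.3333) - (6, 4) = (-2.3333, 0.3333).

Step 2 — sample covariance matrix, S[i,j] = (1/(n-1)) · Σ_k (x_{k,i} - mean_i) · (x_{k,j} - mean_j), divisor n-1 = 5:
  S[X_1,X_1] = ((-1.6667)·(-1.6667) + (2.3333)·(2.3333) + (3.3333)·(3.3333) + (-0.6667)·(-0.6667) + (-0.6667)·(-0.6667) + (-2.6667)·(-2.6667)) / 5 = 27.3333/5 = 5.4667
  S[X_1,X_2] = ((-1.6667)·(-1.3333) + (2.3333)·(1.6667) + (3.3333)·(-2.3333) + (-0.6667)·(1.6667) + (-0.6667)·(2.6667) + (-2.6667)·(-2.3333)) / 5 = 1.6667/5 = 0.3333
  S[X_2,X_2] = ((-1.3333)·(-1.3333) + (1.6667)·(1.6667) + (-2.3333)·(-2.3333) + (1.6667)·(1.6667) + (2.6667)·(2.6667) + (-2.3333)·(-2.3333)) / 5 = 25.3333/5 = 5.0667
  S = [[5.4667, 0.3333],
 [0.3333, 5.0667]].

Step 3 — invert S. det(S) = 5.4667·5.0667 - (0.3333)² = 27.5867.
  S^{-1} = (1/det) · [[d, -b], [-b, a]] = [[0.1837, -0.0121],
 [-0.0121, 0.1982]].

Step 4 — quadratic form (x̄ - mu_0)^T · S^{-1} · (x̄ - mu_0):
  S^{-1} · (x̄ - mu_0) = (-0.4326, 0.0942),
  (x̄ - mu_0)^T · [...] = (-2.3333)·(-0.4326) + (0.3333)·(0.0942) = 1.0408.

Step 5 — scale by n: T² = 6 · 1.0408 = 6.2446.

T² ≈ 6.2446


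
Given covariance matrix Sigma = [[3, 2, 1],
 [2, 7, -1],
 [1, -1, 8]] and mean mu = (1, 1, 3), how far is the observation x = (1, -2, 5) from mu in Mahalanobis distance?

Step 1 — centre the observation: (x - mu) = (0, -3, 2).

Step 2 — invert Sigma (cofactor / det for 3×3, or solve directly):
  Sigma^{-1} = [[0.4508, -0.1393, -0.0738],
 [-0.1393, 0.1885, 0.041],
 [-0.0738, 0.041, 0.1393]].

Step 3 — form the quadratic (x - mu)^T · Sigma^{-1} · (x - mu):
  Sigma^{-1} · (x - mu) = (0.2705, -0.4836, 0.1557).
  (x - mu)^T · [Sigma^{-1} · (x - mu)] = (0)·(0.2705) + (-3)·(-0.4836) + (2)·(0.1557) = 1.7623.

Step 4 — take square root: d = √(1.7623) ≈ 1.3275.

d(x, mu) = √(1.7623) ≈ 1.3275


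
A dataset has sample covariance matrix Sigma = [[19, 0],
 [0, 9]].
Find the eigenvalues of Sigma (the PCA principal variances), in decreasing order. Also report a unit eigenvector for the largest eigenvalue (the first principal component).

Step 1 — characteristic polynomial of 2×2 Sigma:
  det(Sigma - λI) = λ² - trace · λ + det = 0.
  trace = 19 + 9 = 28, det = 19·9 - (0)² = 171.
Step 2 — discriminant:
  Δ = trace² - 4·det = 784 - 684 = 100.
Step 3 — eigenvalues:
  λ = (trace ± √Δ)/2 = (28 ± 10)/2,
  λ_1 = 19,  λ_2 = 9.

Step 4 — unit eigenvector for λ_1: Sigma is diagonal, so its eigenvectors are the coordinate axes. λ_1 = 19 is the diagonal entry on the first coordinate axis, hence
  v_1 = (1, 0) (||v_1|| = 1).

λ_1 = 19,  λ_2 = 9;  v_1 ≈ (1, 0)


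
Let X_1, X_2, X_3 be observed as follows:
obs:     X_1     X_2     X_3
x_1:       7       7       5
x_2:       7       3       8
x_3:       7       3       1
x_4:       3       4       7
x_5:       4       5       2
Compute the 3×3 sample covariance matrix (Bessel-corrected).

Step 1 — column means:
  mean(X_1) = (7 + 7 + 7 + 3 + 4) / 5 = 28/5 = 5.6
  mean(X_2) = (7 + 3 + 3 + 4 + 5) / 5 = 22/5 = 4.4
  mean(X_3) = (5 + 8 + 1 + 7 + 2) / 5 = 23/5 = 4.6

Step 2 — sample covariance S[i,j] = (1/(n-1)) · Σ_k (x_{k,i} - mean_i) · (x_{k,j} - mean_j), with n-1 = 4.
  S[X_1,X_1] = ((1.4)·(1.4) + (1.4)·(1.4) + (1.4)·(1.4) + (-2.6)·(-2.6) + (-1.6)·(-1.6)) / 4 = 15.2/4 = 3.8
  S[X_1,X_2] = ((1.4)·(2.6) + (1.4)·(-1.4) + (1.4)·(-1.4) + (-2.6)·(-0.4) + (-1.6)·(0.6)) / 4 = -0.2/4 = -0.05
  S[X_1,X_3] = ((1.4)·(0.4) + (1.4)·(3.4) + (1.4)·(-3.6) + (-2.6)·(2.4) + (-1.6)·(-2.6)) / 4 = -1.8/4 = -0.45
  S[X_2,X_2] = ((2.6)·(2.6) + (-1.4)·(-1.4) + (-1.4)·(-1.4) + (-0.4)·(-0.4) + (0.6)·(0.6)) / 4 = 11.2/4 = 2.8
  S[X_2,X_3] = ((2.6)·(0.4) + (-1.4)·(3.4) + (-1.4)·(-3.6) + (-0.4)·(2.4) + (0.6)·(-2.6)) / 4 = -1.2/4 = -0.3
  S[X_3,X_3] = ((0.4)·(0.4) + (3.4)·(3.4) + (-3.6)·(-3.6) + (2.4)·(2.4) + (-2.6)·(-2.6)) / 4 = 37.2/4 = 9.3

S is symmetric (S[j,i] = S[i,j]). Assembling:

S = [[3.8, -0.05, -0.45],
 [-0.05, 2.8, -0.3],
 [-0.45, -0.3, 9.3]]


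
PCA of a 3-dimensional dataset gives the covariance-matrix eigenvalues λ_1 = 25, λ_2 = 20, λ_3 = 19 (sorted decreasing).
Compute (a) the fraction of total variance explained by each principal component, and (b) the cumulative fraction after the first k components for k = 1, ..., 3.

Step 1 — total variance = trace(Sigma) = Σ λ_i = 25 + 20 + 19 = 64.

Step 2 — fraction explained by component i = λ_i / Σ λ:
  PC1: 25/64 = 0.3906
  PC2: 20/64 = 0.3125
  PC3: 19/64 = 0.2969

Step 3 — cumulative fraction after k components = (λ_1 + ... + λ_k) / Σ λ:
  k = 1: 25/64 = 0.3906
  k = 2: (25 + 20)/64 = 45/64 = 0.7031
  k = 3: (25 + 20 + 19)/64 = 64/64 = 1

Summary (fraction, with percent):

explained: PC1 0.3906 (39.06%), PC2 0.3125 (31.25%), PC3 0.2969 (29.69%);  cumulative: 0.3906, 0.7031, 1


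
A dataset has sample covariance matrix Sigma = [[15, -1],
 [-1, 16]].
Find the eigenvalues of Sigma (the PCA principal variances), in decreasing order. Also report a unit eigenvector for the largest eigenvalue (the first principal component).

Step 1 — characteristic polynomial of 2×2 Sigma:
  det(Sigma - λI) = λ² - trace · λ + det = 0.
  trace = 15 + 16 = 31, det = 15·16 - (-1)² = 239.
Step 2 — discriminant:
  Δ = trace² - 4·det = 961 - 956 = 5.
Step 3 — eigenvalues:
  λ = (trace ± √Δ)/2 = (31 ± 2.2361)/2,
  λ_1 = 16.618,  λ_2 = 14.382.

Step 4 — unit eigenvector for λ_1: solve (Sigma - λ_1 I)v = 0. First row:
  (15 - 16.618)·v_x + (-1)·v_y = 0, i.e. (-1.618)·v_x + (-1)·v_y = 0,
  so v ∝ (b, λ_1 - a) = (-1, 1.618); multiply by -1 so the first entry is positive: u = (1, -1.618).
  ||u|| = √((1)² + (-1.618)²) = √(3.618) ≈ 1.9021,
  v_1 = u/||u|| ≈ (0.5257, -0.8507) (||v_1|| = 1).

λ_1 = 16.618,  λ_2 = 14.382;  v_1 ≈ (0.5257, -0.8507)


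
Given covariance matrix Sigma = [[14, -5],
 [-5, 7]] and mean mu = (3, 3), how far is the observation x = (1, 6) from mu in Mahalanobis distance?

Step 1 — centre the observation: (x - mu) = (-2, 3).

Step 2 — invert Sigma. det(Sigma) = 14·7 - (-5)² = 73.
  Sigma^{-1} = (1/det) · [[d, -b], [-b, a]] = [[0.0959, 0.0685],
 [0.0685, 0.1918]].

Step 3 — form the quadratic (x - mu)^T · Sigma^{-1} · (x - mu):
  Sigma^{-1} · (x - mu) = (0.0137, 0.4384).
  (x - mu)^T · [Sigma^{-1} · (x - mu)] = (-2)·(0.0137) + (3)·(0.4384) = 1.2877.

Step 4 — take square root: d = √(1.2877) ≈ 1.1348.

d(x, mu) = √(1.2877) ≈ 1.1348


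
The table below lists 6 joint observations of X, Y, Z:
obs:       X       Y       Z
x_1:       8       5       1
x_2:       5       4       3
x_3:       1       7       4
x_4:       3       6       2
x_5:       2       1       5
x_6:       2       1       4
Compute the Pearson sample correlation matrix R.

Step 1 — column means:
  mean(X) = (8 + 5 + 1 + 3 + 2 + 2) / 6 = 21/6 = 3.5
  mean(Y) = (5 + 4 + 7 + 6 + 1 + 1) / 6 = 24/6 = 4
  mean(Z) = (1 + 3 + 4 + 2 + 5 + 4) / 6 = 19/6 = 3.1667

Step 2 — sample variances and covariances s[i,j] = (1/(n-1)) · Σ_k (x_{k,i} - mean_i) · (x_{k,j} - mean_j), with n-1 = 5:
  s[X,X] = ((4.5)·(4.5) + (1.5)·(1.5) + (-2.5)·(-2.5) + (-0.5)·(-0.5) + (-1.5)·(-1.5) + (-1.5)·(-1.5)) / 5 = 33.5/5 = 6.7
  s[X,Y] = ((4.5)·(1) + (1.5)·(0) + (-2.5)·(3) + (-0.5)·(2) + (-1.5)·(-3) + (-1.5)·(-3)) / 5 = 5/5 = 1
  s[X,Z] = ((4.5)·(-2.1667) + (1.5)·(-0.1667) + (-2.5)·(0.8333) + (-0.5)·(-1.1667) + (-1.5)·(1.8333) + (-1.5)·(0.8333)) / 5 = -15.5/5 = -3.1
  s[Y,Y] = ((1)·(1) + (0)·(0) + (3)·(3) + (2)·(2) + (-3)·(-3) + (-3)·(-3)) / 5 = 32/5 = 6.4
  s[Y,Z] = ((1)·(-2.1667) + (0)·(-0.1667) + (3)·(0.8333) + (2)·(-1.1667) + (-3)·(1.8333) + (-3)·(0.8333)) / 5 = -10/5 = -2
  s[Z,Z] = ((-2.1667)·(-2.1667) + (-0.1667)·(-0.1667) + (0.8333)·(0.8333) + (-1.1667)·(-1.1667) + (1.8333)·(1.8333) + (0.8333)·(0.8333)) / 5 = 10.8333/5 = 2.1667
  Sample standard deviations s_i = √(s[i,i]):
  s(X) = √(6.7) = 2.5884
  s(Y) = √(6.4) = 2.5298
  s(Z) = √(2.1667) = 1.472

Step 3 — r_{ij} = s_{ij} / (s_i · s_j):
  r[X,X] = 1 (diagonal).
  r[X,Y] = 1 / (2.5884 · 2.5298) = 1 / 6.5483 = 0.1527
  r[X,Z] = -3.1 / (2.5884 · 1.472) = -3.1 / 3.8101 = -0.8136
  r[Y,Y] = 1 (diagonal).
  r[Y,Z] = -2 / (2.5298 · 1.472) = -2 / 3.7238 = -0.5371
  r[Z,Z] = 1 (diagonal).

R is symmetric with unit diagonal. Assembling:

R = [[1, 0.1527, -0.8136],
 [0.1527, 1, -0.5371],
 [-0.8136, -0.5371, 1]]


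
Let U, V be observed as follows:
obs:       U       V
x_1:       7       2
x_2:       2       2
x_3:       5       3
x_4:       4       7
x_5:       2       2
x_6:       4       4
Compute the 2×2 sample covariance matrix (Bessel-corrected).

Step 1 — column means:
  mean(U) = (7 + 2 + 5 + 4 + 2 + 4) / 6 = 24/6 = 4
  mean(V) = (2 + 2 + 3 + 7 + 2 + 4) / 6 = 20/6 = 3.3333

Step 2 — sample covariance S[i,j] = (1/(n-1)) · Σ_k (x_{k,i} - mean_i) · (x_{k,j} - mean_j), with n-1 = 5.
  S[U,U] = ((3)·(3) + (-2)·(-2) + (1)·(1) + (0)·(0) + (-2)·(-2) + (0)·(0)) / 5 = 18/5 = 3.6
  S[U,V] = ((3)·(-1.3333) + (-2)·(-1.3333) + (1)·(-0.3333) + (0)·(3.6667) + (-2)·(-1.3333) + (0)·(0.6667)) / 5 = 1/5 = 0.2
  S[V,V] = ((-1.3333)·(-1.3333) + (-1.3333)·(-1.3333) + (-0.3333)·(-0.3333) + (3.6667)·(3.6667) + (-1.3333)·(-1.3333) + (0.6667)·(0.6667)) / 5 = 19.3333/5 = 3.8667

S is symmetric (S[j,i] = S[i,j]). Assembling:

S = [[3.6, 0.2],
 [0.2, 3.8667]]


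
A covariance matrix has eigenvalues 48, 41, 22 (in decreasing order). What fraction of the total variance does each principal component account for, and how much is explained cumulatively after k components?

Step 1 — total variance = trace(Sigma) = Σ λ_i = 48 + 41 + 22 = 111.

Step 2 — fraction explained by component i = λ_i / Σ λ:
  PC1: 48/111 = 0.4324
  PC2: 41/111 = 0.3694
  PC3: 22/111 = 0.1982

Step 3 — cumulative fraction after k components = (λ_1 + ... + λ_k) / Σ λ:
  k = 1: 48/111 = 0.4324
  k = 2: (48 + 41)/111 = 89/111 = 0.8018
  k = 3: (48 + 41 + 22)/111 = 111/111 = 1

Summary (fraction, with percent):

explained: PC1 0.4324 (43.24%), PC2 0.3694 (36.94%), PC3 0.1982 (19.82%);  cumulative: 0.4324, 0.8018, 1


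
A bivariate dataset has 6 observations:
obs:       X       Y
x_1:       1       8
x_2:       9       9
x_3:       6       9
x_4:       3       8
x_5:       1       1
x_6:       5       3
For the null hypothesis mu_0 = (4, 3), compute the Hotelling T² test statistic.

Step 1 — sample mean vector:
  mean(X) = (1 + 9 + 6 + 3 + 1 + 5) / 6 = 25/6 = 4.1667
  mean(Y) = (8 + 9 + 9 + 8 + 1 + 3) / 6 = 38/6 = 6.3333
  x̄ = (4.1667, 6.3333),  deviation x̄ - mu_0 = (4.1667, 6.3333) - (4, 3) = (0.1667, 3.3333).

Step 2 — sample covariance matrix, S[i,j] = (1/(n-1)) · Σ_k (x_{k,i} - mean_i) · (x_{k,j} - mean_j), divisor n-1 = 5:
  S[X,X] = ((-3.1667)·(-3.1667) + (4.8333)·(4.8333) + (1.8333)·(1.8333) + (-1.1667)·(-1.1667) + (-3.1667)·(-3.1667) + (0.8333)·(0.8333)) / 5 = 48.8333/5 = 9.7667
  S[X,Y] = ((-3.1667)·(1.6667) + (4.8333)·(2.6667) + (1.8333)·(2.6667) + (-1.1667)·(1.6667) + (-3.1667)·(-5.3333) + (0.8333)·(-3.3333)) / 5 = 24.6667/5 = 4.9333
  S[Y,Y] = ((1.6667)·(1.6667) + (2.6667)·(2.6667) + (2.6667)·(2.6667) + (1.6667)·(1.6667) + (-5.3333)·(-5.3333) + (-3.3333)·(-3.3333)) / 5 = 59.3333/5 = 11.8667
  S = [[9.7667, 4.9333],
 [4.9333, 11.8667]].

Step 3 — invert S. det(S) = 9.7667·11.8667 - (4.9333)² = 91.56.
  S^{-1} = (1/det) · [[d, -b], [-b, a]] = [[0.1296, -0.0539],
 [-0.0539, 0.1067]].

Step 4 — quadratic form (x̄ - mu_0)^T · S^{-1} · (x̄ - mu_0):
  S^{-1} · (x̄ - mu_0) = (-0.158, 0.3466),
  (x̄ - mu_0)^T · [...] = (0.1667)·(-0.158) + (3.3333)·(0.3466) = 1.129.

Step 5 — scale by n: T² = 6 · 1.129 = 6.7737.

T² ≈ 6.7737


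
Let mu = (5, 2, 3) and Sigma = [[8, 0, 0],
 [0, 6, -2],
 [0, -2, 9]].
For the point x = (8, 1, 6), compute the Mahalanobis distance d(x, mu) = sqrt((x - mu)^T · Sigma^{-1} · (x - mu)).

Step 1 — centre the observation: (x - mu) = (3, -1, 3).

Step 2 — invert Sigma (cofactor / det for 3×3, or solve directly):
  Sigma^{-1} = [[0.125, 0, 0],
 [0, 0.18, 0.04],
 [0, 0.04, 0.12]].

Step 3 — form the quadratic (x - mu)^T · Sigma^{-1} · (x - mu):
  Sigma^{-1} · (x - mu) = (0.375, -0.06, 0.32).
  (x - mu)^T · [Sigma^{-1} · (x - mu)] = (3)·(0.375) + (-1)·(-0.06) + (3)·(0.32) = 2.145.

Step 4 — take square root: d = √(2.145) ≈ 1.4646.

d(x, mu) = √(2.145) ≈ 1.4646


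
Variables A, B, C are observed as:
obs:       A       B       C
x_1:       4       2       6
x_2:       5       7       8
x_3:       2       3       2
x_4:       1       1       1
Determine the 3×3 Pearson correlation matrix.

Step 1 — column means:
  mean(A) = (4 + 5 + 2 + 1) / 4 = 12/4 = 3
  mean(B) = (2 + 7 + 3 + 1) / 4 = 13/4 = 3.25
  mean(C) = (6 + 8 + 2 + 1) / 4 = 17/4 = 4.25

Step 2 — sample variances and covariances s[i,j] = (1/(n-1)) · Σ_k (x_{k,i} - mean_i) · (x_{k,j} - mean_j), with n-1 = 3:
  s[A,A] = ((1)·(1) + (2)·(2) + (-1)·(-1) + (-2)·(-2)) / 3 = 10/3 = 3.3333
  s[A,B] = ((1)·(-1.25) + (2)·(3.75) + (-1)·(-0.25) + (-2)·(-2.25)) / 3 = 11/3 = 3.6667
  s[A,C] = ((1)·(1.75) + (2)·(3.75) + (-1)·(-2.25) + (-2)·(-3.25)) / 3 = 18/3 = 6
  s[B,B] = ((-1.25)·(-1.25) + (3.75)·(3.75) + (-0.25)·(-0.25) + (-2.25)·(-2.25)) / 3 = 20.75/3 = 6.9167
  s[B,C] = ((-1.25)·(1.75) + (3.75)·(3.75) + (-0.25)·(-2.25) + (-2.25)·(-3.25)) / 3 = 19.75/3 = 6.5833
  s[C,C] = ((1.75)·(1.75) + (3.75)·(3.75) + (-2.25)·(-2.25) + (-3.25)·(-3.25)) / 3 = 32.75/3 = 10.9167
  Sample standard deviations s_i = √(s[i,i]):
  s(A) = √(3.3333) = 1.8257
  s(B) = √(6.9167) = 2.63
  s(C) = √(10.9167) = 3.304

Step 3 — r_{ij} = s_{ij} / (s_i · s_j):
  r[A,A] = 1 (diagonal).
  r[A,B] = 3.6667 / (1.8257 · 2.63) = 3.6667 / 4.8016 = 0.7636
  r[A,C] = 6 / (1.8257 · 3.304) = 6 / 6.0323 = 0.9946
  r[B,B] = 1 (diagonal).
  r[B,C] = 6.5833 / (2.63 · 3.304) = 6.5833 / 8.6895 = 0.7576
  r[C,C] = 1 (diagonal).

R is symmetric with unit diagonal. Assembling:

R = [[1, 0.7636, 0.9946],
 [0.7636, 1, 0.7576],
 [0.9946, 0.7576, 1]]


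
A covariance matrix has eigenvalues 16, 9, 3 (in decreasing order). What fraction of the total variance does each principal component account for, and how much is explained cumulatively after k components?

Step 1 — total variance = trace(Sigma) = Σ λ_i = 16 + 9 + 3 = 28.

Step 2 — fraction explained by component i = λ_i / Σ λ:
  PC1: 16/28 = 0.5714
  PC2: 9/28 = 0.3214
  PC3: 3/28 = 0.1071

Step 3 — cumulative fraction after k components = (λ_1 + ... + λ_k) / Σ λ:
  k = 1: 16/28 = 0.5714
  k = 2: (16 + 9)/28 = 25/28 = 0.8929
  k = 3: (16 + 9 + 3)/28 = 28/28 = 1

Summary (fraction, with percent):

explained: PC1 0.5714 (57.14%), PC2 0.3214 (32.14%), PC3 0.1071 (10.71%);  cumulative: 0.5714, 0.8929, 1


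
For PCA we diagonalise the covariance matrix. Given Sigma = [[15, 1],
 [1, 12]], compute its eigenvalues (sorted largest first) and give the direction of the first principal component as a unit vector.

Step 1 — characteristic polynomial of 2×2 Sigma:
  det(Sigma - λI) = λ² - trace · λ + det = 0.
  trace = 15 + 12 = 27, det = 15·12 - (1)² = 179.
Step 2 — discriminant:
  Δ = trace² - 4·det = 729 - 716 = 13.
Step 3 — eigenvalues:
  λ = (trace ± √Δ)/2 = (27 ± 3.6056)/2,
  λ_1 = 15.3028,  λ_2 = 11.6972.

Step 4 — unit eigenvector for λ_1: solve (Sigma - λ_1 I)v = 0. First row:
  (15 - 15.3028)·v_x + (1)·v_y = 0, i.e. (-0.3028)·v_x + (1)·v_y = 0,
  so v ∝ (b, λ_1 - a) = (1, 0.3028) = u.
  ||u|| = √((1)² + (0.3028)²) = √(1.0917) ≈ 1.0448,
  v_1 = u/||u|| ≈ (0.9571, 0.2898) (||v_1|| = 1).

λ_1 = 15.3028,  λ_2 = 11.6972;  v_1 ≈ (0.9571, 0.2898)


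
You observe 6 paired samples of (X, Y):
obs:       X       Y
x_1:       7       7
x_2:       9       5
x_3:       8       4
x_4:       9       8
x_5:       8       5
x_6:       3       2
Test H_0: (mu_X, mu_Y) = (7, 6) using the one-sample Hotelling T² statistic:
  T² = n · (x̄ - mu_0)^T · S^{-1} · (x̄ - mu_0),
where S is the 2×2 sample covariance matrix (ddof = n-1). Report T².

Step 1 — sample mean vector:
  mean(X) = (7 + 9 + 8 + 9 + 8 + 3) / 6 = 44/6 = 7.3333
  mean(Y) = (7 + 5 + 4 + 8 + 5 + 2) / 6 = 31/6 = 5.1667
  x̄ = (7.3333, 5.1667),  deviation x̄ - mu_0 = (7.3333, 5.1667) - (7, 6) = (0.3333, -0.8333).

Step 2 — sample covariance matrix, S[i,j] = (1/(n-1)) · Σ_k (x_{k,i} - mean_i) · (x_{k,j} - mean_j), divisor n-1 = 5:
  S[X,X] = ((-0.3333)·(-0.3333) + (1.6667)·(1.6667) + (0.6667)·(0.6667) + (1.6667)·(1.6667) + (0.6667)·(0.6667) + (-4.3333)·(-4.3333)) / 5 = 25.3333/5 = 5.0667
  S[X,Y] = ((-0.3333)·(1.8333) + (1.6667)·(-0.1667) + (0.6667)·(-1.1667) + (1.6667)·(2.8333) + (0.6667)·(-0.1667) + (-4.3333)·(-3.1667)) / 5 = 16.6667/5 = 3.3333
  S[Y,Y] = ((1.8333)·(1.8333) + (-0.1667)·(-0.1667) + (-1.1667)·(-1.1667) + (2.8333)·(2.8333) + (-0.1667)·(-0.1667) + (-3.1667)·(-3.1667)) / 5 = 22.8333/5 = 4.5667
  S = [[5.0667, 3.3333],
 [3.3333, 4.5667]].

Step 3 — invert S. det(S) = 5.0667·4.5667 - (3.3333)² = 12.0267.
  S^{-1} = (1/det) · [[d, -b], [-b, a]] = [[0.3797, -0.2772],
 [-0.2772, 0.4213]].

Step 4 — quadratic form (x̄ - mu_0)^T · S^{-1} · (x̄ - mu_0):
  S^{-1} · (x̄ - mu_0) = (0.3575, -0.4435),
  (x̄ - mu_0)^T · [...] = (0.3333)·(0.3575) + (-0.8333)·(-0.4435) = 0.4887.

Step 5 — scale by n: T² = 6 · 0.4887 = 2.9324.

T² ≈ 2.9324
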